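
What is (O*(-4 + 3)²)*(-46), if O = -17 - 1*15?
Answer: 1472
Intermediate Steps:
O = -32 (O = -17 - 15 = -32)
(O*(-4 + 3)²)*(-46) = -32*(-4 + 3)²*(-46) = -32*(-1)²*(-46) = -32*1*(-46) = -32*(-46) = 1472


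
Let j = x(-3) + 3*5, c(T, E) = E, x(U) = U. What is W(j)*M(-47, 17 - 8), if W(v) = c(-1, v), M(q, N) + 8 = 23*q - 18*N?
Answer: -15012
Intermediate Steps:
M(q, N) = -8 - 18*N + 23*q (M(q, N) = -8 + (23*q - 18*N) = -8 + (-18*N + 23*q) = -8 - 18*N + 23*q)
j = 12 (j = -3 + 3*5 = -3 + 15 = 12)
W(v) = v
W(j)*M(-47, 17 - 8) = 12*(-8 - 18*(17 - 8) + 23*(-47)) = 12*(-8 - 18*9 - 1081) = 12*(-8 - 162 - 1081) = 12*(-1251) = -15012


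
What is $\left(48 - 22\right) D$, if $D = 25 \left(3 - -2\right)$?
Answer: $3250$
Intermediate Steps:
$D = 125$ ($D = 25 \left(3 + 2\right) = 25 \cdot 5 = 125$)
$\left(48 - 22\right) D = \left(48 - 22\right) 125 = 26 \cdot 125 = 3250$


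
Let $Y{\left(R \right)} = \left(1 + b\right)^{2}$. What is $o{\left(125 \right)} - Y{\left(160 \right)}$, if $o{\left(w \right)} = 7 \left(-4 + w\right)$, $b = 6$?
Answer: $798$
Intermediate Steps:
$o{\left(w \right)} = -28 + 7 w$
$Y{\left(R \right)} = 49$ ($Y{\left(R \right)} = \left(1 + 6\right)^{2} = 7^{2} = 49$)
$o{\left(125 \right)} - Y{\left(160 \right)} = \left(-28 + 7 \cdot 125\right) - 49 = \left(-28 + 875\right) - 49 = 847 - 49 = 798$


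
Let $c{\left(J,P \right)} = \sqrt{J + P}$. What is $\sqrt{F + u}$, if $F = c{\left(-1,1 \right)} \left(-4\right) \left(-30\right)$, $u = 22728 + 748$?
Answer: $2 \sqrt{5869} \approx 153.22$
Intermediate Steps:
$u = 23476$
$F = 0$ ($F = \sqrt{-1 + 1} \left(-4\right) \left(-30\right) = \sqrt{0} \left(-4\right) \left(-30\right) = 0 \left(-4\right) \left(-30\right) = 0 \left(-30\right) = 0$)
$\sqrt{F + u} = \sqrt{0 + 23476} = \sqrt{23476} = 2 \sqrt{5869}$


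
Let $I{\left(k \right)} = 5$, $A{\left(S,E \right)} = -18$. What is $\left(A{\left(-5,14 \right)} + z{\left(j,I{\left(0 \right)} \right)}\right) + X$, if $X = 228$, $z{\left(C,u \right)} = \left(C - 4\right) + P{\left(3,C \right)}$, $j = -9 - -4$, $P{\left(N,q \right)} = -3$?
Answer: $198$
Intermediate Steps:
$j = -5$ ($j = -9 + 4 = -5$)
$z{\left(C,u \right)} = -7 + C$ ($z{\left(C,u \right)} = \left(C - 4\right) - 3 = \left(-4 + C\right) - 3 = -7 + C$)
$\left(A{\left(-5,14 \right)} + z{\left(j,I{\left(0 \right)} \right)}\right) + X = \left(-18 - 12\right) + 228 = -30 + 228 = 198$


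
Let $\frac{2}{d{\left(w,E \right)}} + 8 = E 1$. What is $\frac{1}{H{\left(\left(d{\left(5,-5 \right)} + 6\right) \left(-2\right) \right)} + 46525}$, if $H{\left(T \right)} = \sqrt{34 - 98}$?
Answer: $\frac{46525}{2164575689} - \frac{8 i}{2164575689} \approx 2.1494 \cdot 10^{-5} - 3.6959 \cdot 10^{-9} i$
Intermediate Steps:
$d{\left(w,E \right)} = \frac{2}{-8 + E}$ ($d{\left(w,E \right)} = \frac{2}{-8 + E 1} = \frac{2}{-8 + E}$)
$H{\left(T \right)} = 8 i$ ($H{\left(T \right)} = \sqrt{-64} = 8 i$)
$\frac{1}{H{\left(\left(d{\left(5,-5 \right)} + 6\right) \left(-2\right) \right)} + 46525} = \frac{1}{8 i + 46525} = \frac{1}{46525 + 8 i} = \frac{46525 - 8 i}{2164575689}$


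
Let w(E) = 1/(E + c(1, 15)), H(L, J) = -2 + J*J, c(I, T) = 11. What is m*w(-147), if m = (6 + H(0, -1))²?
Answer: -25/136 ≈ -0.18382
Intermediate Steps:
H(L, J) = -2 + J²
w(E) = 1/(11 + E) (w(E) = 1/(E + 11) = 1/(11 + E))
m = 25 (m = (6 + (-2 + (-1)²))² = (6 + (-2 + 1))² = (6 - 1)² = 5² = 25)
m*w(-147) = 25/(11 - 147) = 25/(-136) = 25*(-1/136) = -25/136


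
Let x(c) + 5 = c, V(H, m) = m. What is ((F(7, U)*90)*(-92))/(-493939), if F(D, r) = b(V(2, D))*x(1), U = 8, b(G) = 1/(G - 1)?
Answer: -5520/493939 ≈ -0.011175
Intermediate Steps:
b(G) = 1/(-1 + G)
x(c) = -5 + c
F(D, r) = -4/(-1 + D) (F(D, r) = (-5 + 1)/(-1 + D) = -4/(-1 + D))
((F(7, U)*90)*(-92))/(-493939) = ((-4/(-1 + 7)*90)*(-92))/(-493939) = ((-4/6*90)*(-92))*(-1/493939) = ((-4*⅙*90)*(-92))*(-1/493939) = (-⅔*90*(-92))*(-1/493939) = -60*(-92)*(-1/493939) = 5520*(-1/493939) = -5520/493939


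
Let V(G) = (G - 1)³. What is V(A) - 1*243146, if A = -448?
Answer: -90761995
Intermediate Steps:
V(G) = (-1 + G)³
V(A) - 1*243146 = (-1 - 448)³ - 1*243146 = (-449)³ - 243146 = -90518849 - 243146 = -90761995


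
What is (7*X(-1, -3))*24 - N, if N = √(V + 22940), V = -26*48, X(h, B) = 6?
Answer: 1008 - 2*√5423 ≈ 860.72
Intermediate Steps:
V = -1248
N = 2*√5423 (N = √(-1248 + 22940) = √21692 = 2*√5423 ≈ 147.28)
(7*X(-1, -3))*24 - N = (7*6)*24 - 2*√5423 = 42*24 - 2*√5423 = 1008 - 2*√5423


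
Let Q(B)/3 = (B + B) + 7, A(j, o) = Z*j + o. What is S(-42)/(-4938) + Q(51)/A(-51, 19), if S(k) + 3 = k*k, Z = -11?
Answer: 98891/477340 ≈ 0.20717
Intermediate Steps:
A(j, o) = o - 11*j (A(j, o) = -11*j + o = o - 11*j)
S(k) = -3 + k**2 (S(k) = -3 + k*k = -3 + k**2)
Q(B) = 21 + 6*B (Q(B) = 3*((B + B) + 7) = 3*(2*B + 7) = 3*(7 + 2*B) = 21 + 6*B)
S(-42)/(-4938) + Q(51)/A(-51, 19) = (-3 + (-42)**2)/(-4938) + (21 + 6*51)/(19 - 11*(-51)) = (-3 + 1764)*(-1/4938) + (21 + 306)/(19 + 561) = 1761*(-1/4938) + 327/580 = -587/1646 + 327*(1/580) = -587/1646 + 327/580 = 98891/477340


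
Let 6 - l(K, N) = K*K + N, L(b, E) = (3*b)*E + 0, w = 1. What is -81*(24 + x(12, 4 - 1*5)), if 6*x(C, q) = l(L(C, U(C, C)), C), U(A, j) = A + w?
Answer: 2954961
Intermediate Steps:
U(A, j) = 1 + A (U(A, j) = A + 1 = 1 + A)
L(b, E) = 3*E*b (L(b, E) = 3*E*b + 0 = 3*E*b)
l(K, N) = 6 - N - K**2 (l(K, N) = 6 - (K*K + N) = 6 - (K**2 + N) = 6 - (N + K**2) = 6 + (-N - K**2) = 6 - N - K**2)
x(C, q) = 1 - C/6 - 3*C**2*(1 + C)**2/2 (x(C, q) = (6 - C - (3*(1 + C)*C)**2)/6 = (6 - C - (3*C*(1 + C))**2)/6 = (6 - C - 9*C**2*(1 + C)**2)/6 = 1 - C/6 - 3*C**2*(1 + C)**2/2)
-81*(24 + x(12, 4 - 1*5)) = -81*(24 + (1 - 1/6*12 - 3/2*12**2*(1 + 12)**2)) = -81*(24 + (1 - 2 - 3/2*144*13**2)) = -81*(24 + (1 - 2 - 3/2*144*169)) = -81*(24 + (1 - 2 - 36504)) = -81*(24 - 36505) = -81*(-36481) = 2954961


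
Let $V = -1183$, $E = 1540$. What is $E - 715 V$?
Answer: $847385$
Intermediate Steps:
$E - 715 V = 1540 - -845845 = 1540 + 845845 = 847385$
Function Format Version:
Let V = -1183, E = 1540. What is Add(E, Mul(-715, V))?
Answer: 847385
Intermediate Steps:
Add(E, Mul(-715, V)) = Add(1540, Mul(-715, -1183)) = Add(1540, 845845) = 847385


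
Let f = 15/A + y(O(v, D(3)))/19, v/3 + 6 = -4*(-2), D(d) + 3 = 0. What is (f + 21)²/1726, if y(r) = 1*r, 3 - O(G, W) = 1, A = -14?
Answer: 28398241/122124856 ≈ 0.23253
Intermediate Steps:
D(d) = -3 (D(d) = -3 + 0 = -3)
v = 6 (v = -18 + 3*(-4*(-2)) = -18 + 3*8 = -18 + 24 = 6)
O(G, W) = 2 (O(G, W) = 3 - 1*1 = 3 - 1 = 2)
y(r) = r
f = -257/266 (f = 15/(-14) + 2/19 = 15*(-1/14) + 2*(1/19) = -15/14 + 2/19 = -257/266 ≈ -0.96617)
(f + 21)²/1726 = (-257/266 + 21)²/1726 = (5329/266)²*(1/1726) = (28398241/70756)*(1/1726) = 28398241/122124856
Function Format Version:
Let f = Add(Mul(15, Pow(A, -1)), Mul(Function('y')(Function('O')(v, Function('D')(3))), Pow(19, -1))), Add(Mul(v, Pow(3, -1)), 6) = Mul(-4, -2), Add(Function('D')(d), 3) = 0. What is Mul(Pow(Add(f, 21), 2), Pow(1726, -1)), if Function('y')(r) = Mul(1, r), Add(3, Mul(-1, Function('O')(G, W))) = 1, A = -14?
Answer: Rational(28398241, 122124856) ≈ 0.23253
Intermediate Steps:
Function('D')(d) = -3 (Function('D')(d) = Add(-3, 0) = -3)
v = 6 (v = Add(-18, Mul(3, Mul(-4, -2))) = Add(-18, Mul(3, 8)) = Add(-18, 24) = 6)
Function('O')(G, W) = 2 (Function('O')(G, W) = Add(3, Mul(-1, 1)) = Add(3, -1) = 2)
Function('y')(r) = r
f = Rational(-257, 266) (f = Add(Mul(15, Pow(-14, -1)), Mul(2, Pow(19, -1))) = Add(Mul(15, Rational(-1, 14)), Mul(2, Rational(1, 19))) = Add(Rational(-15, 14), Rational(2, 19)) = Rational(-257, 266) ≈ -0.96617)
Mul(Pow(Add(f, 21), 2), Pow(1726, -1)) = Mul(Pow(Add(Rational(-257, 266), 21), 2), Pow(1726, -1)) = Mul(Pow(Rational(5329, 266), 2), Rational(1, 1726)) = Mul(Rational(28398241, 70756), Rational(1, 1726)) = Rational(28398241, 122124856)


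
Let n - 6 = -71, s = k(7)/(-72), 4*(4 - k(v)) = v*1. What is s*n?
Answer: 65/32 ≈ 2.0313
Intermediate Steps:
k(v) = 4 - v/4
s = -1/32 (s = (4 - 1/4*7)/(-72) = (4 - 7/4)*(-1/72) = (9/4)*(-1/72) = -1/32 ≈ -0.031250)
n = -65 (n = 6 - 71 = -65)
s*n = -1/32*(-65) = 65/32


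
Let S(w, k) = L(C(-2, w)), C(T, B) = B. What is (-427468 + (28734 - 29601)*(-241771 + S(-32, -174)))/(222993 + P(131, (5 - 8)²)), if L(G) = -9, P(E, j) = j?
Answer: 8045992/8577 ≈ 938.09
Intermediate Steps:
S(w, k) = -9
(-427468 + (28734 - 29601)*(-241771 + S(-32, -174)))/(222993 + P(131, (5 - 8)²)) = (-427468 + (28734 - 29601)*(-241771 - 9))/(222993 + (5 - 8)²) = (-427468 - 867*(-241780))/(222993 + (-3)²) = (-427468 + 209623260)/(222993 + 9) = 209195792/223002 = 209195792*(1/223002) = 8045992/8577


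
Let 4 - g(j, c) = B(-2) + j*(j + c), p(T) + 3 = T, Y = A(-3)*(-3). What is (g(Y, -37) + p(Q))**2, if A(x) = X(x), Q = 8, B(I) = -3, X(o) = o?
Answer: 69696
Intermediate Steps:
A(x) = x
Y = 9 (Y = -3*(-3) = 9)
p(T) = -3 + T
g(j, c) = 7 - j*(c + j) (g(j, c) = 4 - (-3 + j*(j + c)) = 4 - (-3 + j*(c + j)) = 4 + (3 - j*(c + j)) = 7 - j*(c + j))
(g(Y, -37) + p(Q))**2 = ((7 - 1*9**2 - 1*(-37)*9) + (-3 + 8))**2 = ((7 - 1*81 + 333) + 5)**2 = ((7 - 81 + 333) + 5)**2 = (259 + 5)**2 = 264**2 = 69696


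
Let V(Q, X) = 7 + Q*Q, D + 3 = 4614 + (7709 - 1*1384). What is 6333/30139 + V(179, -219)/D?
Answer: 129394045/41200013 ≈ 3.1406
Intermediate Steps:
D = 10936 (D = -3 + (4614 + (7709 - 1*1384)) = -3 + (4614 + (7709 - 1384)) = -3 + (4614 + 6325) = -3 + 10939 = 10936)
V(Q, X) = 7 + Q**2
6333/30139 + V(179, -219)/D = 6333/30139 + (7 + 179**2)/10936 = 6333*(1/30139) + (7 + 32041)*(1/10936) = 6333/30139 + 32048*(1/10936) = 6333/30139 + 4006/1367 = 129394045/41200013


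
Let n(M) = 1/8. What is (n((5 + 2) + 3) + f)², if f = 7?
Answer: 3249/64 ≈ 50.766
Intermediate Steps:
n(M) = ⅛
(n((5 + 2) + 3) + f)² = (⅛ + 7)² = (57/8)² = 3249/64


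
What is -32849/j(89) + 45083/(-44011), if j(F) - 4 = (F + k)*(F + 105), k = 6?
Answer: -2276777361/811298774 ≈ -2.8063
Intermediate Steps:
j(F) = 4 + (6 + F)*(105 + F) (j(F) = 4 + (F + 6)*(F + 105) = 4 + (6 + F)*(105 + F))
-32849/j(89) + 45083/(-44011) = -32849/(634 + 89**2 + 111*89) + 45083/(-44011) = -32849/(634 + 7921 + 9879) + 45083*(-1/44011) = -32849/18434 - 45083/44011 = -2276777361/811298774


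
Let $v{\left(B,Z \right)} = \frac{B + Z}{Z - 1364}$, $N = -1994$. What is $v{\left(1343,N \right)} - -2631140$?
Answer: $\frac{8835368771}{3358} \approx 2.6311 \cdot 10^{6}$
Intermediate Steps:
$v{\left(B,Z \right)} = \frac{B + Z}{-1364 + Z}$
$v{\left(1343,N \right)} - -2631140 = \frac{1343 - 1994}{-1364 - 1994} - -2631140 = \frac{1}{-3358} \left(-651\right) + 2631140 = \left(- \frac{1}{3358}\right) \left(-651\right) + 2631140 = \frac{651}{3358} + 2631140 = \frac{8835368771}{3358}$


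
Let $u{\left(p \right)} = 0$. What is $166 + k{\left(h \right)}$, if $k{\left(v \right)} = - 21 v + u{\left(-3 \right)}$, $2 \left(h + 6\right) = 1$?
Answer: $\frac{563}{2} \approx 281.5$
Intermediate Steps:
$h = - \frac{11}{2}$ ($h = -6 + \frac{1}{2} \cdot 1 = -6 + \frac{1}{2} = - \frac{11}{2} \approx -5.5$)
$k{\left(v \right)} = - 21 v$ ($k{\left(v \right)} = - 21 v + 0 = - 21 v$)
$166 + k{\left(h \right)} = 166 - - \frac{231}{2} = 166 + \frac{231}{2} = \frac{563}{2}$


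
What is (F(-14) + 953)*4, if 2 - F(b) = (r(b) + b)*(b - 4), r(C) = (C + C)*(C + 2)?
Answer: 27004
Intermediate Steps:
r(C) = 2*C*(2 + C) (r(C) = (2*C)*(2 + C) = 2*C*(2 + C))
F(b) = 2 - (-4 + b)*(b + 2*b*(2 + b)) (F(b) = 2 - (2*b*(2 + b) + b)*(b - 4) = 2 - (b + 2*b*(2 + b))*(-4 + b) = 2 - (-4 + b)*(b + 2*b*(2 + b)))
(F(-14) + 953)*4 = ((2 - 2*(-14)³ + 3*(-14)² + 20*(-14)) + 953)*4 = ((2 - 2*(-2744) + 3*196 - 280) + 953)*4 = ((2 + 5488 + 588 - 280) + 953)*4 = (5798 + 953)*4 = 6751*4 = 27004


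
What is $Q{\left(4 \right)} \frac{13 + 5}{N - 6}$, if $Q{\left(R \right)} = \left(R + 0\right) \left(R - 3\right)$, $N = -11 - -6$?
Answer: $- \frac{72}{11} \approx -6.5455$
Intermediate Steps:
$N = -5$ ($N = -11 + 6 = -5$)
$Q{\left(R \right)} = R \left(-3 + R\right)$
$Q{\left(4 \right)} \frac{13 + 5}{N - 6} = 4 \left(-3 + 4\right) \frac{13 + 5}{-5 - 6} = 4 \cdot 1 \frac{18}{-11} = 4 \cdot 18 \left(- \frac{1}{11}\right) = 4 \left(- \frac{18}{11}\right) = - \frac{72}{11}$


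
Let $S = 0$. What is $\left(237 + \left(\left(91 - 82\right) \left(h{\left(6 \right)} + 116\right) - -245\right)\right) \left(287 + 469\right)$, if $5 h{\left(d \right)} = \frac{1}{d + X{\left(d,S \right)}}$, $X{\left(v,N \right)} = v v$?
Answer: $\frac{5768442}{5} \approx 1.1537 \cdot 10^{6}$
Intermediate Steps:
$X{\left(v,N \right)} = v^{2}$
$h{\left(d \right)} = \frac{1}{5 \left(d + d^{2}\right)}$
$\left(237 + \left(\left(91 - 82\right) \left(h{\left(6 \right)} + 116\right) - -245\right)\right) \left(287 + 469\right) = \left(237 - \left(-245 - \left(91 - 82\right) \left(\frac{1}{5 \cdot 6 \left(1 + 6\right)} + 116\right)\right)\right) \left(287 + 469\right) = \left(237 + \left(9 \left(\frac{1}{5} \cdot \frac{1}{6} \cdot \frac{1}{7} + 116\right) + 245\right)\right) 756 = \left(237 + \left(9 \left(\frac{1}{210} + 116\right) + 245\right)\right) 756 = \left(237 + \left(9 \cdot \frac{24361}{210} + 245\right)\right) 756 = \left(237 + \left(\frac{73083}{70} + 245\right)\right) 756 = \left(237 + \frac{90233}{70}\right) 756 = \frac{106823}{70} \cdot 756 = \frac{5768442}{5}$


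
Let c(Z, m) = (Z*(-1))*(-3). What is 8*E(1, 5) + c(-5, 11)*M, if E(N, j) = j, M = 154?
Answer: -2270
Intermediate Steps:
c(Z, m) = 3*Z (c(Z, m) = -Z*(-3) = 3*Z)
8*E(1, 5) + c(-5, 11)*M = 8*5 + (3*(-5))*154 = 40 - 15*154 = 40 - 2310 = -2270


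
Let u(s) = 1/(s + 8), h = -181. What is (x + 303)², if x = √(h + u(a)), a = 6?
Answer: (4242 + I*√35462)²/196 ≈ 91628.0 + 8151.3*I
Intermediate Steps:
u(s) = 1/(8 + s)
x = I*√35462/14 (x = √(-181 + 1/(8 + 6)) = √(-181 + 1/14) = √(-2533/14) = I*√35462/14 ≈ 13.451*I)
(x + 303)² = (I*√35462/14 + 303)² = (303 + I*√35462/14)²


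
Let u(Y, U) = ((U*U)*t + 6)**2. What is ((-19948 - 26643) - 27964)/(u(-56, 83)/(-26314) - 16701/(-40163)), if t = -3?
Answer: 6061030058770/1318786023693 ≈ 4.5959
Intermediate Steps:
u(Y, U) = (6 - 3*U**2)**2 (u(Y, U) = ((U*U)*(-3) + 6)**2 = (U**2*(-3) + 6)**2 = (-3*U**2 + 6)**2 = (6 - 3*U**2)**2)
((-19948 - 26643) - 27964)/(u(-56, 83)/(-26314) - 16701/(-40163)) = ((-19948 - 26643) - 27964)/((9*(-2 + 83**2)**2)/(-26314) - 16701/(-40163)) = (-46591 - 27964)/((9*(-2 + 6889)**2)*(-1/26314) - 16701*(-1/40163)) = -74555/((9*6887**2)*(-1/26314) + 16701/40163) = -74555/((9*47430769)*(-1/26314) + 16701/40163) = -74555/(426876921*(-1/26314) + 16701/40163) = -74555/(-426876921/26314 + 16701/40163) = -74555/(-17144218308009/1056849182) = -74555*(-1056849182/17144218308009) = 6061030058770/1318786023693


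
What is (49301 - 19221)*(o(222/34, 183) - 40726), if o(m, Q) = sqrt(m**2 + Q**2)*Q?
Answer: -1225038080 + 16513920*sqrt(1076738)/17 ≈ -2.1705e+8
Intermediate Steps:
o(m, Q) = Q*sqrt(Q**2 + m**2) (o(m, Q) = sqrt(Q**2 + m**2)*Q = Q*sqrt(Q**2 + m**2))
(49301 - 19221)*(o(222/34, 183) - 40726) = (49301 - 19221)*(183*sqrt(183**2 + (222/34)**2) - 40726) = 30080*(183*sqrt(33489 + (222*(1/34))**2) - 40726) = 30080*(183*sqrt(33489 + (111/17)**2) - 40726) = 30080*(183*sqrt(33489 + 12321/289) - 40726) = 30080*(183*sqrt(9690642/289) - 40726) = 30080*(183*(3*sqrt(1076738)/17) - 40726) = 30080*(549*sqrt(1076738)/17 - 40726) = 30080*(-40726 + 549*sqrt(1076738)/17) = -1225038080 + 16513920*sqrt(1076738)/17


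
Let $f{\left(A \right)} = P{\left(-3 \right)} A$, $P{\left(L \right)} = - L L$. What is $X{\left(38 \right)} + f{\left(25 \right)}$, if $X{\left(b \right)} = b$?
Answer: $-187$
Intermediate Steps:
$P{\left(L \right)} = - L^{2}$
$f{\left(A \right)} = - 9 A$ ($f{\left(A \right)} = - \left(-3\right)^{2} A = \left(-1\right) 9 A = - 9 A$)
$X{\left(38 \right)} + f{\left(25 \right)} = 38 - 225 = -187$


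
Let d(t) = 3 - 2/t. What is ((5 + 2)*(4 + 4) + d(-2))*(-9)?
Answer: -540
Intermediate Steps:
d(t) = 3 - 2/t
((5 + 2)*(4 + 4) + d(-2))*(-9) = ((5 + 2)*(4 + 4) + (3 - 2/(-2)))*(-9) = (7*8 + (3 - 2*(-1/2)))*(-9) = (56 + (3 + 1))*(-9) = (56 + 4)*(-9) = 60*(-9) = -540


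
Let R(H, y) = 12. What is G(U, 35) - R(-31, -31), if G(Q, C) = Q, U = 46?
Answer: 34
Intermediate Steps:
G(U, 35) - R(-31, -31) = 46 - 1*12 = 46 - 12 = 34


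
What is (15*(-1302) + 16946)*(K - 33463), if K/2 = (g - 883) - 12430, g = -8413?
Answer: 198748360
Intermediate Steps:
K = -43452 (K = 2*((-8413 - 883) - 12430) = 2*(-9296 - 12430) = 2*(-21726) = -43452)
(15*(-1302) + 16946)*(K - 33463) = (15*(-1302) + 16946)*(-43452 - 33463) = (-19530 + 16946)*(-76915) = -2584*(-76915) = 198748360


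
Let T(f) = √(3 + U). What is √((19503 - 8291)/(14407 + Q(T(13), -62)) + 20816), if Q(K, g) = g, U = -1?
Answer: 2*√1070914255135/14345 ≈ 144.28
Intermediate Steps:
T(f) = √2 (T(f) = √(3 - 1) = √2)
√((19503 - 8291)/(14407 + Q(T(13), -62)) + 20816) = √((19503 - 8291)/(14407 - 62) + 20816) = √(11212/14345 + 20816) = √(298616732/14345) = 2*√1070914255135/14345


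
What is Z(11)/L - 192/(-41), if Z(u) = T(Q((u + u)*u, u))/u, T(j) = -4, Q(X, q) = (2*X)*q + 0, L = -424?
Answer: 223913/47806 ≈ 4.6838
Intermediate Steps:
Q(X, q) = 2*X*q (Q(X, q) = 2*X*q + 0 = 2*X*q)
Z(u) = -4/u
Z(11)/L - 192/(-41) = -4/11/(-424) - 192/(-41) = -4*1/11*(-1/424) - 192*(-1/41) = -4/11*(-1/424) + 192/41 = 1/1166 + 192/41 = 223913/47806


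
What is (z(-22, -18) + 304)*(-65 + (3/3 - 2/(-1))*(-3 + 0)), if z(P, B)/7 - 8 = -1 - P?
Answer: -37518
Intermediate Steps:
z(P, B) = 49 - 7*P (z(P, B) = 56 + 7*(-1 - P) = 56 + (-7 - 7*P) = 49 - 7*P)
(z(-22, -18) + 304)*(-65 + (3/3 - 2/(-1))*(-3 + 0)) = ((49 - 7*(-22)) + 304)*(-65 + (3/3 - 2/(-1))*(-3 + 0)) = ((49 + 154) + 304)*(-65 + (3*(1/3) - 2*(-1))*(-3)) = (203 + 304)*(-65 + (1 + 2)*(-3)) = 507*(-65 + 3*(-3)) = 507*(-65 - 9) = 507*(-74) = -37518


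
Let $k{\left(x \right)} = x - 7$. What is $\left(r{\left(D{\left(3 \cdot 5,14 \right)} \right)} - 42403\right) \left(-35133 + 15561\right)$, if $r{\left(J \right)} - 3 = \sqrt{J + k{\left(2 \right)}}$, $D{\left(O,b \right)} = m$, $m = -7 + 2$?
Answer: $829852800 - 19572 i \sqrt{10} \approx 8.2985 \cdot 10^{8} - 61892.0 i$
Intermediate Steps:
$k{\left(x \right)} = -7 + x$
$m = -5$
$D{\left(O,b \right)} = -5$
$r{\left(J \right)} = 3 + \sqrt{-5 + J}$ ($r{\left(J \right)} = 3 + \sqrt{J + \left(-7 + 2\right)} = 3 + \sqrt{J - 5} = 3 + \sqrt{-5 + J}$)
$\left(r{\left(D{\left(3 \cdot 5,14 \right)} \right)} - 42403\right) \left(-35133 + 15561\right) = \left(\left(3 + \sqrt{-5 - 5}\right) - 42403\right) \left(-35133 + 15561\right) = \left(\left(3 + \sqrt{-10}\right) - 42403\right) \left(-19572\right) = \left(\left(3 + i \sqrt{10}\right) - 42403\right) \left(-19572\right) = \left(-42400 + i \sqrt{10}\right) \left(-19572\right) = 829852800 - 19572 i \sqrt{10}$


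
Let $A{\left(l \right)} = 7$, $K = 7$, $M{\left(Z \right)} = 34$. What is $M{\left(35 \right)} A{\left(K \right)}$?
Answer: $238$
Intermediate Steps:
$M{\left(35 \right)} A{\left(K \right)} = 34 \cdot 7 = 238$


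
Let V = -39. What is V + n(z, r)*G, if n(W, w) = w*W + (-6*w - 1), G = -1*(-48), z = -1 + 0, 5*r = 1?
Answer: -771/5 ≈ -154.20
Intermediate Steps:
r = ⅕ (r = (⅕)*1 = ⅕ ≈ 0.20000)
z = -1
G = 48
n(W, w) = -1 - 6*w + W*w (n(W, w) = W*w + (-1 - 6*w) = -1 - 6*w + W*w)
V + n(z, r)*G = -39 + (-1 - 6*⅕ - 1*⅕)*48 = -39 + (-1 - 6/5 - ⅕)*48 = -39 - 12/5*48 = -39 - 576/5 = -771/5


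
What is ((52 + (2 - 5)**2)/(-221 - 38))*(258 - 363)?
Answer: 915/37 ≈ 24.730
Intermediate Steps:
((52 + (2 - 5)**2)/(-221 - 38))*(258 - 363) = ((52 + (-3)**2)/(-259))*(-105) = ((52 + 9)*(-1/259))*(-105) = (61*(-1/259))*(-105) = -61/259*(-105) = 915/37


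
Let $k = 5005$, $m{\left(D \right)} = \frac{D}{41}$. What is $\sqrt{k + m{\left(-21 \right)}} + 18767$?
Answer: $18767 + \frac{8 \sqrt{131446}}{41} \approx 18838.0$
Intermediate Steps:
$m{\left(D \right)} = \frac{D}{41}$ ($m{\left(D \right)} = D \frac{1}{41} = \frac{D}{41}$)
$\sqrt{k + m{\left(-21 \right)}} + 18767 = \sqrt{5005 + \frac{1}{41} \left(-21\right)} + 18767 = \sqrt{5005 - \frac{21}{41}} + 18767 = \sqrt{\frac{205184}{41}} + 18767 = \frac{8 \sqrt{131446}}{41} + 18767 = 18767 + \frac{8 \sqrt{131446}}{41}$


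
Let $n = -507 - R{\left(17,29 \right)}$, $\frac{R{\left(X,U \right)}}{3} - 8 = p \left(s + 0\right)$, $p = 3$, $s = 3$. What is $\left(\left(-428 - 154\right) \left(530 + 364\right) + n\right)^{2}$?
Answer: $271301389956$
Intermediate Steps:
$R{\left(X,U \right)} = 51$ ($R{\left(X,U \right)} = 24 + 3 \cdot 3 \left(3 + 0\right) = 24 + 3 \cdot 3 \cdot 3 = 24 + 3 \cdot 9 = 24 + 27 = 51$)
$n = -558$ ($n = -507 - 51 = -558$)
$\left(\left(-428 - 154\right) \left(530 + 364\right) + n\right)^{2} = \left(\left(-428 - 154\right) \left(530 + 364\right) - 558\right)^{2} = \left(\left(-582\right) 894 - 558\right)^{2} = \left(-520308 - 558\right)^{2} = \left(-520866\right)^{2} = 271301389956$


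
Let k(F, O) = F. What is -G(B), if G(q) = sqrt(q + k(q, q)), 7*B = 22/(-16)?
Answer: -I*sqrt(77)/14 ≈ -0.62678*I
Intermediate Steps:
B = -11/56 (B = (22/(-16))/7 = (22*(-1/16))/7 = (1/7)*(-11/8) = -11/56 ≈ -0.19643)
G(q) = sqrt(2)*sqrt(q) (G(q) = sqrt(q + q) = sqrt(2*q) = sqrt(2)*sqrt(q))
-G(B) = -sqrt(2)*sqrt(-11/56) = -sqrt(2)*I*sqrt(154)/28 = -I*sqrt(77)/14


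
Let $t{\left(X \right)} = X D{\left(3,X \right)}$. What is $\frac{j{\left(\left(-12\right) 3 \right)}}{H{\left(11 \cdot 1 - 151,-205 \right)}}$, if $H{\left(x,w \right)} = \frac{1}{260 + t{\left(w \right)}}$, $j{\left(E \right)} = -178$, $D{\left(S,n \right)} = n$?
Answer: $-7526730$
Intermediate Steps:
$t{\left(X \right)} = X^{2}$ ($t{\left(X \right)} = X X = X^{2}$)
$H{\left(x,w \right)} = \frac{1}{260 + w^{2}}$
$\frac{j{\left(\left(-12\right) 3 \right)}}{H{\left(11 \cdot 1 - 151,-205 \right)}} = - \frac{178}{\frac{1}{260 + \left(-205\right)^{2}}} = - \frac{178}{\frac{1}{260 + 42025}} = - \frac{178}{\frac{1}{42285}} = - 178 \frac{1}{\frac{1}{42285}} = \left(-178\right) 42285 = -7526730$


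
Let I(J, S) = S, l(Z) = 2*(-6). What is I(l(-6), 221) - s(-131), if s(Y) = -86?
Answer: 307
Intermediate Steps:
l(Z) = -12
I(l(-6), 221) - s(-131) = 221 - 1*(-86) = 221 + 86 = 307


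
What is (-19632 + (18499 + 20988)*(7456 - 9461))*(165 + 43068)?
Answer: -3423667399611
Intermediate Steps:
(-19632 + (18499 + 20988)*(7456 - 9461))*(165 + 43068) = (-19632 + 39487*(-2005))*43233 = (-19632 - 79171435)*43233 = -79191067*43233 = -3423667399611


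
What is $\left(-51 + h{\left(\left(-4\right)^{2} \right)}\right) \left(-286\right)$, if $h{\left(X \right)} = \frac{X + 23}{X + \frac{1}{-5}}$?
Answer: $\frac{1096524}{79} \approx 13880.0$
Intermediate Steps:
$h{\left(X \right)} = \frac{23 + X}{- \frac{1}{5} + X}$ ($h{\left(X \right)} = \frac{23 + X}{X - \frac{1}{5}} = \frac{23 + X}{- \frac{1}{5} + X}$)
$\left(-51 + h{\left(\left(-4\right)^{2} \right)}\right) \left(-286\right) = \left(-51 + \frac{5 \left(23 + \left(-4\right)^{2}\right)}{-1 + 5 \left(-4\right)^{2}}\right) \left(-286\right) = \left(-51 + \frac{5 \left(23 + 16\right)}{-1 + 5 \cdot 16}\right) \left(-286\right) = \left(-51 + 5 \frac{1}{-1 + 80} \cdot 39\right) \left(-286\right) = \left(-51 + 5 \cdot \frac{1}{79} \cdot 39\right) \left(-286\right) = \left(-51 + \frac{195}{79}\right) \left(-286\right) = \left(- \frac{3834}{79}\right) \left(-286\right) = \frac{1096524}{79}$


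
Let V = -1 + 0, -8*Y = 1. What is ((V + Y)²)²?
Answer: 6561/4096 ≈ 1.6018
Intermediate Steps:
Y = -⅛ (Y = -⅛*1 = -⅛ ≈ -0.12500)
V = -1
((V + Y)²)² = ((-1 - ⅛)²)² = ((-9/8)²)² = (81/64)² = 6561/4096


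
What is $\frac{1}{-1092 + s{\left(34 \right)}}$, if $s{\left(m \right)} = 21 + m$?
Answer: $- \frac{1}{1037} \approx -0.00096432$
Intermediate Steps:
$\frac{1}{-1092 + s{\left(34 \right)}} = \frac{1}{-1092 + \left(21 + 34\right)} = \frac{1}{-1092 + 55} = \frac{1}{-1037} = - \frac{1}{1037}$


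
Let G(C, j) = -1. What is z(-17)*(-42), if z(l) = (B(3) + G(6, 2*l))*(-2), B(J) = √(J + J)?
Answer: -84 + 84*√6 ≈ 121.76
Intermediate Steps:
B(J) = √2*√J (B(J) = √(2*J) = √2*√J)
z(l) = 2 - 2*√6 (z(l) = (√2*√3 - 1)*(-2) = (√6 - 1)*(-2) = (-1 + √6)*(-2) = 2 - 2*√6)
z(-17)*(-42) = (2 - 2*√6)*(-42) = -84 + 84*√6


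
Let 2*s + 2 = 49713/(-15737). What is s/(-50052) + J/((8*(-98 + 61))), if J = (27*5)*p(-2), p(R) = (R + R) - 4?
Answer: 212673451399/58287455976 ≈ 3.6487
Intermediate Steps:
p(R) = -4 + 2*R (p(R) = 2*R - 4 = -4 + 2*R)
s = -81187/31474 (s = -1 + (49713/(-15737))/2 = -1 + (49713*(-1/15737))/2 = -1 + (1/2)*(-49713/15737) = -1 - 49713/31474 = -81187/31474 ≈ -2.5795)
J = -1080 (J = (27*5)*(-4 + 2*(-2)) = 135*(-4 - 4) = 135*(-8) = -1080)
s/(-50052) + J/((8*(-98 + 61))) = -81187/31474/(-50052) - 1080*1/(8*(-98 + 61)) = -81187/31474*(-1/50052) - 1080/(8*(-37)) = 81187/1575336648 - 1080/(-296) = 81187/1575336648 - 1080*(-1/296) = 81187/1575336648 + 135/37 = 212673451399/58287455976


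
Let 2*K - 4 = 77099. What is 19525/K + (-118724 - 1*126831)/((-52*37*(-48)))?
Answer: -392991835/182579904 ≈ -2.1524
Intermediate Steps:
K = 77103/2 (K = 2 + (1/2)*77099 = 2 + 77099/2 = 77103/2 ≈ 38552.)
19525/K + (-118724 - 1*126831)/((-52*37*(-48))) = 19525/(77103/2) + (-118724 - 1*126831)/((-52*37*(-48))) = 19525*(2/77103) + (-118724 - 126831)/((-1924*(-48))) = 39050/77103 - 245555/92352 = -392991835/182579904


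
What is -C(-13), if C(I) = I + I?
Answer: 26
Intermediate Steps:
C(I) = 2*I
-C(-13) = -2*(-13) = -1*(-26) = 26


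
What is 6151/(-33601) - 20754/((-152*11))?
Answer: 343535341/28090436 ≈ 12.230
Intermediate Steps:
6151/(-33601) - 20754/((-152*11)) = 6151*(-1/33601) - 20754/(-1672) = -6151/33601 - 20754*(-1/1672) = -6151/33601 + 10377/836 = 343535341/28090436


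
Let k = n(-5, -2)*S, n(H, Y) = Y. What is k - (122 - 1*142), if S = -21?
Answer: 62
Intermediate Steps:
k = 42 (k = -2*(-21) = 42)
k - (122 - 1*142) = 42 - (122 - 1*142) = 42 - (122 - 142) = 42 - 1*(-20) = 42 + 20 = 62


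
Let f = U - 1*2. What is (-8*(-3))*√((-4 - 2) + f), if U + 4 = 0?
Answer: 48*I*√3 ≈ 83.138*I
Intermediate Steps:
U = -4 (U = -4 + 0 = -4)
f = -6 (f = -4 - 1*2 = -4 - 2 = -6)
(-8*(-3))*√((-4 - 2) + f) = (-8*(-3))*√((-4 - 2) - 6) = 24*√(-6 - 6) = 24*√(-12) = 24*(2*I*√3) = 48*I*√3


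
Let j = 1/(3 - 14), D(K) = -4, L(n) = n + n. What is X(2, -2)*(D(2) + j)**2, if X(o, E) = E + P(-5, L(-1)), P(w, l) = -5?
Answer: -14175/121 ≈ -117.15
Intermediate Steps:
L(n) = 2*n
j = -1/11 (j = 1/(-11) = -1/11 ≈ -0.090909)
X(o, E) = -5 + E (X(o, E) = E - 5 = -5 + E)
X(2, -2)*(D(2) + j)**2 = (-5 - 2)*(-4 - 1/11)**2 = -7*(-45/11)**2 = -7*2025/121 = -14175/121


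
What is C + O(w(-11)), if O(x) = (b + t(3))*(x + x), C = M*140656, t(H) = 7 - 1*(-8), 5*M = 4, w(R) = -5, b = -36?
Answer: 563674/5 ≈ 1.1273e+5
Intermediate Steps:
M = ⅘ (M = (⅕)*4 = ⅘ ≈ 0.80000)
t(H) = 15 (t(H) = 7 + 8 = 15)
C = 562624/5 (C = (⅘)*140656 = 562624/5 ≈ 1.1252e+5)
O(x) = -42*x (O(x) = (-36 + 15)*(x + x) = -42*x)
C + O(w(-11)) = 562624/5 - 42*(-5) = 562624/5 + 210 = 563674/5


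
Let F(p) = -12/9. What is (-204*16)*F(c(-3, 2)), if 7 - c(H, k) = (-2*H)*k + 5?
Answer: 4352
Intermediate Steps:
c(H, k) = 2 + 2*H*k (c(H, k) = 7 - ((-2*H)*k + 5) = 7 - (-2*H*k + 5) = 7 - (5 - 2*H*k) = 7 + (-5 + 2*H*k) = 2 + 2*H*k)
F(p) = -4/3 (F(p) = -12*⅑ = -4/3)
(-204*16)*F(c(-3, 2)) = -204*16*(-4/3) = -3264*(-4/3) = 4352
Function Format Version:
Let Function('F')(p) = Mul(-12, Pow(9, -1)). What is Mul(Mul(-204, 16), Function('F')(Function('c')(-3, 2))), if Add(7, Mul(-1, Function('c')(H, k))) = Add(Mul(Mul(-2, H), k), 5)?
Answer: 4352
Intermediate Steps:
Function('c')(H, k) = Add(2, Mul(2, H, k)) (Function('c')(H, k) = Add(7, Mul(-1, Add(Mul(Mul(-2, H), k), 5))) = Add(7, Mul(-1, Add(Mul(-2, H, k), 5))) = Add(7, Mul(-1, Add(5, Mul(-2, H, k)))) = Add(7, Add(-5, Mul(2, H, k))) = Add(2, Mul(2, H, k)))
Function('F')(p) = Rational(-4, 3) (Function('F')(p) = Mul(-12, Rational(1, 9)) = Rational(-4, 3))
Mul(Mul(-204, 16), Function('F')(Function('c')(-3, 2))) = Mul(Mul(-204, 16), Rational(-4, 3)) = Mul(-3264, Rational(-4, 3)) = 4352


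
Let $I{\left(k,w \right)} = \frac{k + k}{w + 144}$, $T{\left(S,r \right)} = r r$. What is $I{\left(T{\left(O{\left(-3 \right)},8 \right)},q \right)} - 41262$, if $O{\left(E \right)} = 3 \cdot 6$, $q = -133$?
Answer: $- \frac{453754}{11} \approx -41250.0$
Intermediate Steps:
$O{\left(E \right)} = 18$
$T{\left(S,r \right)} = r^{2}$
$I{\left(k,w \right)} = \frac{2 k}{144 + w}$
$I{\left(T{\left(O{\left(-3 \right)},8 \right)},q \right)} - 41262 = \frac{2 \cdot 8^{2}}{144 - 133} - 41262 = 2 \cdot 64 \cdot \frac{1}{11} - 41262 = \frac{128}{11} - 41262 = - \frac{453754}{11}$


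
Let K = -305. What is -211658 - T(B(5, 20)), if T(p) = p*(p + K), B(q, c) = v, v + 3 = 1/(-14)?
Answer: -41670427/196 ≈ -2.1260e+5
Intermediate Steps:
v = -43/14 (v = -3 + 1/(-14) = -3 - 1/14 = -43/14 ≈ -3.0714)
B(q, c) = -43/14
T(p) = p*(-305 + p) (T(p) = p*(p - 305) = p*(-305 + p))
-211658 - T(B(5, 20)) = -211658 - (-43)*(-305 - 43/14)/14 = -211658 - (-43)*(-4313)/(14*14) = -211658 - 1*185459/196 = -211658 - 185459/196 = -41670427/196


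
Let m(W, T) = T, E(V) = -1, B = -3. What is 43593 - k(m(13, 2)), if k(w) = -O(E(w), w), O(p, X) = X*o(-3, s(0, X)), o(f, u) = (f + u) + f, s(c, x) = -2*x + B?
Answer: 43567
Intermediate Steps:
s(c, x) = -3 - 2*x (s(c, x) = -2*x - 3 = -3 - 2*x)
o(f, u) = u + 2*f
O(p, X) = X*(-9 - 2*X) (O(p, X) = X*((-3 - 2*X) + 2*(-3)) = X*((-3 - 2*X) - 6) = X*(-9 - 2*X))
k(w) = w*(9 + 2*w) (k(w) = -(-1)*w*(9 + 2*w) = w*(9 + 2*w))
43593 - k(m(13, 2)) = 43593 - 2*(9 + 2*2) = 43593 - 2*(9 + 4) = 43593 - 2*13 = 43593 - 1*26 = 43593 - 26 = 43567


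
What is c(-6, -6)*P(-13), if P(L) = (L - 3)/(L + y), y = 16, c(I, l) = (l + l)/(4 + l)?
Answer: -32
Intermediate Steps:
c(I, l) = 2*l/(4 + l) (c(I, l) = (2*l)/(4 + l) = 2*l/(4 + l))
P(L) = (-3 + L)/(16 + L) (P(L) = (L - 3)/(L + 16) = (-3 + L)/(16 + L))
c(-6, -6)*P(-13) = (2*(-6)/(4 - 6))*((-3 - 13)/(16 - 13)) = (2*(-6)/(-2))*(-16/3) = (2*(-6)*(-½))*((⅓)*(-16)) = 6*(-16/3) = -32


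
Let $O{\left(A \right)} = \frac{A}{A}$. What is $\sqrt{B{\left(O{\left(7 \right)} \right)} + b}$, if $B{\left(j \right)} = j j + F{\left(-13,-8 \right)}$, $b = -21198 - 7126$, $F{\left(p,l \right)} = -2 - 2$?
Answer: $i \sqrt{28327} \approx 168.31 i$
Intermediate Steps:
$F{\left(p,l \right)} = -4$ ($F{\left(p,l \right)} = -2 - 2 = -4$)
$O{\left(A \right)} = 1$
$b = -28324$
$B{\left(j \right)} = -4 + j^{2}$ ($B{\left(j \right)} = j j - 4 = j^{2} - 4 = -4 + j^{2}$)
$\sqrt{B{\left(O{\left(7 \right)} \right)} + b} = \sqrt{\left(-4 + 1^{2}\right) - 28324} = \sqrt{\left(-4 + 1\right) - 28324} = \sqrt{-3 - 28324} = \sqrt{-28327} = i \sqrt{28327}$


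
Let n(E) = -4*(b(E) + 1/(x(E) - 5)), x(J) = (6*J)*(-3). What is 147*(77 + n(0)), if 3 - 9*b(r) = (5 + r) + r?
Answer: 173509/15 ≈ 11567.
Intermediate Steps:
b(r) = -2/9 - 2*r/9 (b(r) = ⅓ - ((5 + r) + r)/9 = ⅓ - (5 + 2*r)/9 = ⅓ + (-5/9 - 2*r/9) = -2/9 - 2*r/9)
x(J) = -18*J
n(E) = 8/9 - 4/(-5 - 18*E) + 8*E/9 (n(E) = -4*((-2/9 - 2*E/9) + 1/(-18*E - 5)) = -4*((-2/9 - 2*E/9) + 1/(-5 - 18*E)) = -4*(-2/9 + 1/(-5 - 18*E) - 2*E/9) = 8/9 - 4/(-5 - 18*E) + 8*E/9)
147*(77 + n(0)) = 147*(77 + 4*(19 + 36*0² + 46*0)/(9*(5 + 18*0))) = 147*(77 + 4*(19 + 36*0 + 0)/(9*(5 + 0))) = 147*(77 + (4/9)*(19 + 0 + 0)/5) = 147*(77 + (4/9)*(⅕)*19) = 147*(77 + 76/45) = 147*(3541/45) = 173509/15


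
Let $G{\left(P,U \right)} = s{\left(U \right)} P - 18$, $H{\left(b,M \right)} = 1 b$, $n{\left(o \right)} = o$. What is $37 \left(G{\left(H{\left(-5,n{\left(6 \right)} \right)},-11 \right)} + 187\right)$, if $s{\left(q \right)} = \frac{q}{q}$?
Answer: $6068$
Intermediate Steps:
$s{\left(q \right)} = 1$
$H{\left(b,M \right)} = b$
$G{\left(P,U \right)} = -18 + P$ ($G{\left(P,U \right)} = 1 P - 18 = P - 18 = -18 + P$)
$37 \left(G{\left(H{\left(-5,n{\left(6 \right)} \right)},-11 \right)} + 187\right) = 37 \left(\left(-18 - 5\right) + 187\right) = 37 \left(-23 + 187\right) = 37 \cdot 164 = 6068$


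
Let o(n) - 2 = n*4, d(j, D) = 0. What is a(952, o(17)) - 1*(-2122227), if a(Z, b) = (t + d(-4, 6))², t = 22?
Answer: 2122711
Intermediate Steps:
o(n) = 2 + 4*n (o(n) = 2 + n*4 = 2 + 4*n)
a(Z, b) = 484 (a(Z, b) = (22 + 0)² = 22² = 484)
a(952, o(17)) - 1*(-2122227) = 484 - 1*(-2122227) = 484 + 2122227 = 2122711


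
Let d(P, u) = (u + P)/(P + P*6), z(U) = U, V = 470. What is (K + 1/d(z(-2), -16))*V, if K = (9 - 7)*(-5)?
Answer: -39010/9 ≈ -4334.4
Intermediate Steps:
d(P, u) = (P + u)/(7*P) (d(P, u) = (P + u)/(P + 6*P) = (P + u)/((7*P)) = (P + u)*(1/(7*P)) = (P + u)/(7*P))
K = -10 (K = 2*(-5) = -10)
(K + 1/d(z(-2), -16))*V = (-10 + 1/((⅐)*(-2 - 16)/(-2)))*470 = (-10 + 1/((⅐)*(-½)*(-18)))*470 = (-10 + 1/(9/7))*470 = (-10 + 7/9)*470 = -83/9*470 = -39010/9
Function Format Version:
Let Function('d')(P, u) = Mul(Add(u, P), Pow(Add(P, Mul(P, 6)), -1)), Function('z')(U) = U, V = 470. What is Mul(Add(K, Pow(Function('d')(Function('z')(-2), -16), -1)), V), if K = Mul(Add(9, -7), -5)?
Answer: Rational(-39010, 9) ≈ -4334.4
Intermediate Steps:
Function('d')(P, u) = Mul(Rational(1, 7), Pow(P, -1), Add(P, u)) (Function('d')(P, u) = Mul(Add(P, u), Pow(Add(P, Mul(6, P)), -1)) = Mul(Add(P, u), Pow(Mul(7, P), -1)) = Mul(Add(P, u), Mul(Rational(1, 7), Pow(P, -1))) = Mul(Rational(1, 7), Pow(P, -1), Add(P, u)))
K = -10 (K = Mul(2, -5) = -10)
Mul(Add(K, Pow(Function('d')(Function('z')(-2), -16), -1)), V) = Mul(Add(-10, Pow(Mul(Rational(1, 7), Pow(-2, -1), Add(-2, -16)), -1)), 470) = Mul(Add(-10, Pow(Mul(Rational(1, 7), Rational(-1, 2), -18), -1)), 470) = Mul(Add(-10, Pow(Rational(9, 7), -1)), 470) = Mul(Add(-10, Rational(7, 9)), 470) = Mul(Rational(-83, 9), 470) = Rational(-39010, 9)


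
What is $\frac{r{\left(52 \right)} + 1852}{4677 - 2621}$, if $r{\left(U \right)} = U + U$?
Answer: $\frac{489}{514} \approx 0.95136$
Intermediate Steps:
$r{\left(U \right)} = 2 U$
$\frac{r{\left(52 \right)} + 1852}{4677 - 2621} = \frac{2 \cdot 52 + 1852}{4677 - 2621} = \frac{104 + 1852}{2056} = 1956 \cdot \frac{1}{2056} = \frac{489}{514}$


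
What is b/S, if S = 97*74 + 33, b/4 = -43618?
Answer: -174472/7211 ≈ -24.195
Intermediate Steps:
b = -174472 (b = 4*(-43618) = -174472)
S = 7211 (S = 7178 + 33 = 7211)
b/S = -174472/7211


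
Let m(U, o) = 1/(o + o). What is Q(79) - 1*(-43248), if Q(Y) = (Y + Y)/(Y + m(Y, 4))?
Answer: 27377248/633 ≈ 43250.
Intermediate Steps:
m(U, o) = 1/(2*o)
Q(Y) = 2*Y/(1/8 + Y) (Q(Y) = (Y + Y)/(Y + (1/2)/4) = (2*Y)/(Y + (1/2)*(1/4)) = (2*Y)/(Y + 1/8) = (2*Y)/(1/8 + Y) = 2*Y/(1/8 + Y))
Q(79) - 1*(-43248) = 16*79/(1 + 8*79) - 1*(-43248) = 16*79/(1 + 632) + 43248 = 16*79/633 + 43248 = 16*79*(1/633) + 43248 = 1264/633 + 43248 = 27377248/633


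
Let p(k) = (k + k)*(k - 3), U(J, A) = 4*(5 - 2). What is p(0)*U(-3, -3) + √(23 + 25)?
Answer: 4*√3 ≈ 6.9282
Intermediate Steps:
U(J, A) = 12 (U(J, A) = 4*3 = 12)
p(k) = 2*k*(-3 + k) (p(k) = (2*k)*(-3 + k) = 2*k*(-3 + k))
p(0)*U(-3, -3) + √(23 + 25) = (2*0*(-3 + 0))*12 + √(23 + 25) = (2*0*(-3))*12 + √48 = 0*12 + 4*√3 = 0 + 4*√3 = 4*√3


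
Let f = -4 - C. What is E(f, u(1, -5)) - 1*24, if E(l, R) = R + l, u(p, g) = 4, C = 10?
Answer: -34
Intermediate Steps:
f = -14 (f = -4 - 1*10 = -4 - 10 = -14)
E(f, u(1, -5)) - 1*24 = (4 - 14) - 1*24 = -10 - 24 = -34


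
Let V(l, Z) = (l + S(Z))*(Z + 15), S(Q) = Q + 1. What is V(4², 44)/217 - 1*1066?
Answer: -227723/217 ≈ -1049.4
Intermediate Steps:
S(Q) = 1 + Q
V(l, Z) = (15 + Z)*(1 + Z + l) (V(l, Z) = (l + (1 + Z))*(Z + 15) = (1 + Z + l)*(15 + Z) = (15 + Z)*(1 + Z + l))
V(4², 44)/217 - 1*1066 = (15 + 44² + 15*4² + 16*44 + 44*4²)/217 - 1*1066 = (15 + 1936 + 15*16 + 704 + 44*16)*(1/217) - 1066 = (15 + 1936 + 240 + 704 + 704)*(1/217) - 1066 = 3599*(1/217) - 1066 = 3599/217 - 1066 = -227723/217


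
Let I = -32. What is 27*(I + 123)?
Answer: 2457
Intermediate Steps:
27*(I + 123) = 27*(-32 + 123) = 27*91 = 2457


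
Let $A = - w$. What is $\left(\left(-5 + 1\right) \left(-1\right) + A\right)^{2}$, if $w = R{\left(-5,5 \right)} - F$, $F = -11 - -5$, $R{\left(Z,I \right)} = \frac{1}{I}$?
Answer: $\frac{121}{25} \approx 4.84$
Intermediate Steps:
$F = -6$ ($F = -11 + 5 = -6$)
$w = \frac{31}{5}$ ($w = \frac{1}{5} - -6 = \frac{1}{5} + 6 = \frac{31}{5} \approx 6.2$)
$A = - \frac{31}{5}$ ($A = \left(-1\right) \frac{31}{5} = - \frac{31}{5} \approx -6.2$)
$\left(\left(-5 + 1\right) \left(-1\right) + A\right)^{2} = \left(\left(-5 + 1\right) \left(-1\right) - \frac{31}{5}\right)^{2} = \left(\left(-4\right) \left(-1\right) - \frac{31}{5}\right)^{2} = \left(4 - \frac{31}{5}\right)^{2} = \left(- \frac{11}{5}\right)^{2} = \frac{121}{25}$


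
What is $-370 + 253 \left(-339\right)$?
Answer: $-86137$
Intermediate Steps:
$-370 + 253 \left(-339\right) = -370 - 85767 = -86137$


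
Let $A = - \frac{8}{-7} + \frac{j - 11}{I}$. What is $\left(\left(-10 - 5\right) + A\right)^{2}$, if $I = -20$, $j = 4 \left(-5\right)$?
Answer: $\frac{2968729}{19600} \approx 151.47$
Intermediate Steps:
$j = -20$
$A = \frac{377}{140}$ ($A = - \frac{8}{-7} + \frac{-20 - 11}{-20} = \left(-8\right) \left(- \frac{1}{7}\right) + \left(-20 - 11\right) \left(- \frac{1}{20}\right) = \frac{8}{7} - - \frac{31}{20} = \frac{8}{7} + \frac{31}{20} = \frac{377}{140} \approx 2.6929$)
$\left(\left(-10 - 5\right) + A\right)^{2} = \left(\left(-10 - 5\right) + \frac{377}{140}\right)^{2} = \left(-15 + \frac{377}{140}\right)^{2} = \left(- \frac{1723}{140}\right)^{2} = \frac{2968729}{19600}$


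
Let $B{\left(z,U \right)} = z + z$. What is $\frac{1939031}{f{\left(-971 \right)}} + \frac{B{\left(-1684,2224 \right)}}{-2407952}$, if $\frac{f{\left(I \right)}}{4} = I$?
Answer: $- \frac{291817530825}{584530348} \approx -499.23$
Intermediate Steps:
$f{\left(I \right)} = 4 I$
$B{\left(z,U \right)} = 2 z$
$\frac{1939031}{f{\left(-971 \right)}} + \frac{B{\left(-1684,2224 \right)}}{-2407952} = \frac{1939031}{4 \left(-971\right)} + \frac{2 \left(-1684\right)}{-2407952} = \frac{1939031}{-3884} - - \frac{421}{300994} = 1939031 \left(- \frac{1}{3884}\right) + \frac{421}{300994} = - \frac{1939031}{3884} + \frac{421}{300994} = - \frac{291817530825}{584530348}$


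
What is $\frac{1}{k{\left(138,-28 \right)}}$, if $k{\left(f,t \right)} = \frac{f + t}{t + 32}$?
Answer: $\frac{2}{55} \approx 0.036364$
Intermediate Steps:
$k{\left(f,t \right)} = \frac{f + t}{32 + t}$
$\frac{1}{k{\left(138,-28 \right)}} = \frac{1}{\frac{1}{32 - 28} \left(138 - 28\right)} = \frac{1}{\frac{1}{4} \cdot 110} = \frac{1}{\frac{55}{2}} = \frac{2}{55}$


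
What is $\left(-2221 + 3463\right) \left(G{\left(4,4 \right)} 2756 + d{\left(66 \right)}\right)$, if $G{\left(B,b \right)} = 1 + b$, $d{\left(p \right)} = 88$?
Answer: $17224056$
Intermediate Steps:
$\left(-2221 + 3463\right) \left(G{\left(4,4 \right)} 2756 + d{\left(66 \right)}\right) = \left(-2221 + 3463\right) \left(\left(1 + 4\right) 2756 + 88\right) = 1242 \left(5 \cdot 2756 + 88\right) = 1242 \left(13780 + 88\right) = 1242 \cdot 13868 = 17224056$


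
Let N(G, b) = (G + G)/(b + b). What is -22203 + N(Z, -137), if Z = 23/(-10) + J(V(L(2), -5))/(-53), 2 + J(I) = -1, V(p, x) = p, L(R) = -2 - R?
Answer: -1612158641/72610 ≈ -22203.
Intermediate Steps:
J(I) = -3 (J(I) = -2 - 1 = -3)
Z = -1189/530 (Z = 23/(-10) - 3/(-53) = 23*(-⅒) - 3*(-1/53) = -23/10 + 3/53 = -1189/530 ≈ -2.2434)
N(G, b) = G/b (N(G, b) = (2*G)/((2*b)) = (2*G)*(1/(2*b)) = G/b)
-22203 + N(Z, -137) = -22203 - 1189/530/(-137) = -22203 - 1189/530*(-1/137) = -22203 + 1189/72610 = -1612158641/72610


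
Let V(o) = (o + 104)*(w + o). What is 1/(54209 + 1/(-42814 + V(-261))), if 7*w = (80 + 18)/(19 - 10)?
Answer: 18731/1015388770 ≈ 1.8447e-5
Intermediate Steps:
w = 14/9 (w = ((80 + 18)/(19 - 10))/7 = (98/9)/7 = (98*(⅑))/7 = (⅐)*(98/9) = 14/9 ≈ 1.5556)
V(o) = (104 + o)*(14/9 + o) (V(o) = (o + 104)*(14/9 + o) = (104 + o)*(14/9 + o))
1/(54209 + 1/(-42814 + V(-261))) = 1/(54209 + 1/(-42814 + (1456/9 + (-261)² + (950/9)*(-261)))) = 1/(54209 + 1/(-42814 + (1456/9 + 68121 - 27550))) = 1/(54209 + 1/(-42814 + 366595/9)) = 1/(54209 + 1/(-18731/9)) = 1/(54209 - 9/18731) = 1/(1015388770/18731) = 18731/1015388770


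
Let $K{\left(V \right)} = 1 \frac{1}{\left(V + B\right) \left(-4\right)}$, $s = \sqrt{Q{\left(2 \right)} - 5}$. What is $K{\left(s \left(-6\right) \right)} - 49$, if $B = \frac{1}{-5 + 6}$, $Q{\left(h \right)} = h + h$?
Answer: $- \frac{7253}{148} - \frac{3 i}{74} \approx -49.007 - 0.040541 i$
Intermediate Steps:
$Q{\left(h \right)} = 2 h$
$s = i$ ($s = \sqrt{2 \cdot 2 - 5} = \sqrt{4 - 5} = \sqrt{-1} = i \approx 1.0 i$)
$B = 1$ ($B = 1^{-1} = 1$)
$K{\left(V \right)} = \frac{1}{-4 - 4 V}$ ($K{\left(V \right)} = 1 \frac{1}{\left(V + 1\right) \left(-4\right)} = 1 \frac{1}{\left(1 + V\right) \left(-4\right)} = 1 \frac{1}{-4 - 4 V} = \frac{1}{-4 - 4 V}$)
$K{\left(s \left(-6\right) \right)} - 49 = - \frac{1}{4 + 4 i \left(-6\right)} - 49 = - \frac{1}{4 + 4 \left(- 6 i\right)} - 49 = - \frac{1}{4 - 24 i} - 49 = - \frac{4 + 24 i}{592} - 49 = -49 - \frac{4 + 24 i}{592}$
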